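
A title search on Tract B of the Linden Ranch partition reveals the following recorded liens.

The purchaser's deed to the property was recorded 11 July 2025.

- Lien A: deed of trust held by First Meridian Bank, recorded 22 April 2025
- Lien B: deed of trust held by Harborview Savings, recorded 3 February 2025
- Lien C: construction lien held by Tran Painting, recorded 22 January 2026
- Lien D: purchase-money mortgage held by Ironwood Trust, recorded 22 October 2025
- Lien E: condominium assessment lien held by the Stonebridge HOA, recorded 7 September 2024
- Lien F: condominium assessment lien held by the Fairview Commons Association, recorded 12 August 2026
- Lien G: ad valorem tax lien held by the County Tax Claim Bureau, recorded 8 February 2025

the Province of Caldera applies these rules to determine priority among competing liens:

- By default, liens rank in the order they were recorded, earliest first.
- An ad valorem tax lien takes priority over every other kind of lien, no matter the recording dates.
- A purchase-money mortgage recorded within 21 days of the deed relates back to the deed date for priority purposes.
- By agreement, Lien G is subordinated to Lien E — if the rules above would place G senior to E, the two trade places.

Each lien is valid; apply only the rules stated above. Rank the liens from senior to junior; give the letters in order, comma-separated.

E, G, B, A, D, C, F

Effective dates after the stated exceptions: D was recorded 103 days after the deed, outside the 21-day window, so it keeps its recording date.
As an ad valorem tax lien, G is senior to every other lien.
Ordering the rest by effective date: E (7 September 2024), B (3 February 2025), A (22 April 2025), D (22 October 2025), C (22 January 2026), F (12 August 2026).
Because G would otherwise rank above E, the subordination swaps them.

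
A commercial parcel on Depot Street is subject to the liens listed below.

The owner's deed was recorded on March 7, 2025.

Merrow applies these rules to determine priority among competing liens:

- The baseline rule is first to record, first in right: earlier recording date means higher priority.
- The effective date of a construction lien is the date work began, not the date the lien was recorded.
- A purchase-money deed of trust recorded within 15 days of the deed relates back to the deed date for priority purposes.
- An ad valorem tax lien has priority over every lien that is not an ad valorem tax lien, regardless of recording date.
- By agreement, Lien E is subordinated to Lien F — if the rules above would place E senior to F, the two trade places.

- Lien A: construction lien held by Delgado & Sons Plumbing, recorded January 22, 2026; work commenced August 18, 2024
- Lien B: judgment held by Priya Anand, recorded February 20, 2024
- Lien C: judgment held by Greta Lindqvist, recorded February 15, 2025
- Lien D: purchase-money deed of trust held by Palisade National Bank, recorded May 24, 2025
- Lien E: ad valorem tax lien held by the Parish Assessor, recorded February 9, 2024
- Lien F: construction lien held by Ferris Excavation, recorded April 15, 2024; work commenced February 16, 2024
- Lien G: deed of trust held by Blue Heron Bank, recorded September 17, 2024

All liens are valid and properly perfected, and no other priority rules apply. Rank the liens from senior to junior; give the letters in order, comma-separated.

Adjusting effective dates: A is treated as recorded August 18, 2024, the work-commencement date; D was recorded 78 days after the deed, outside the 15-day window, so it keeps its recording date; F is treated as recorded February 16, 2024, the work-commencement date.
E is an ad valorem tax lien and takes priority over every other lien.
Among the remaining liens, by effective date: F (February 16, 2024), B (February 20, 2024), A (August 18, 2024), G (September 17, 2024), C (February 15, 2025), D (May 24, 2025).
The subordination applies — E was senior to F — so E and F swap.

F, E, B, A, G, C, D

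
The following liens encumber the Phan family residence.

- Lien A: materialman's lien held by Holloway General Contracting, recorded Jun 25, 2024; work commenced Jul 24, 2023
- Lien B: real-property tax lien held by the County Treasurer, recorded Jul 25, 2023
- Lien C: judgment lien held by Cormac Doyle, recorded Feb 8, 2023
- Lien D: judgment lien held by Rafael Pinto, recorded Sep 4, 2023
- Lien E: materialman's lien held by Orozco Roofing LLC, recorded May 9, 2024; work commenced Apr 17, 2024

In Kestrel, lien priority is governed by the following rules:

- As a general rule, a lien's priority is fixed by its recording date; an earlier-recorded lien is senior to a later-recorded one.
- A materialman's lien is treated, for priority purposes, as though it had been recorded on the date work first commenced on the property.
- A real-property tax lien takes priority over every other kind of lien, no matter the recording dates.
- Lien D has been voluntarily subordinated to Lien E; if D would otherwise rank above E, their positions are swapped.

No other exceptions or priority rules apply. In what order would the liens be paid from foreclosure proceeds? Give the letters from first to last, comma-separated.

Effective dates: A's effective date is Jul 24, 2023, when work began; E's effective date is Apr 17, 2024, when work began.
B is a real-property tax lien, so it outranks all other liens regardless of date.
Remaining liens by effective date: C (Feb 8, 2023), A (Jul 24, 2023), D (Sep 4, 2023), E (Apr 17, 2024).
D would otherwise be senior to E, so under the subordination agreement D and E exchange positions.

B, C, A, E, D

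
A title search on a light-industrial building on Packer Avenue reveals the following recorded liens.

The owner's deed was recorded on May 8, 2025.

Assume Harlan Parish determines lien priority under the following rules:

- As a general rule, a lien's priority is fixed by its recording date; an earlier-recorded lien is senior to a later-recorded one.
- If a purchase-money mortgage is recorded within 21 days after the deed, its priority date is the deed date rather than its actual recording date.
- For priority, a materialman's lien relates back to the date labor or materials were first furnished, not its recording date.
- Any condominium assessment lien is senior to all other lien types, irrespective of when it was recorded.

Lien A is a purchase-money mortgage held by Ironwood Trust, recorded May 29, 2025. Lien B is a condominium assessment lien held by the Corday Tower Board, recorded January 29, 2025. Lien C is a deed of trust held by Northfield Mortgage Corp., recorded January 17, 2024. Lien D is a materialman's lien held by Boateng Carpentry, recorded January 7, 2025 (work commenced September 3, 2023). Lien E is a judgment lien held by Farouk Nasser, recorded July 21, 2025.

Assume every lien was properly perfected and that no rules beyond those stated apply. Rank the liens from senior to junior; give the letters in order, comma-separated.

B, D, C, A, E

Effective dates: A was recorded within the 21-day window, so its effective date is the deed date May 8, 2025; D is treated as recorded September 3, 2023, the work-commencement date.
B is a condominium assessment lien and takes priority over every other lien.
The other liens, earliest effective date first: D (September 3, 2023), C (January 17, 2024), A (May 8, 2025), E (July 21, 2025).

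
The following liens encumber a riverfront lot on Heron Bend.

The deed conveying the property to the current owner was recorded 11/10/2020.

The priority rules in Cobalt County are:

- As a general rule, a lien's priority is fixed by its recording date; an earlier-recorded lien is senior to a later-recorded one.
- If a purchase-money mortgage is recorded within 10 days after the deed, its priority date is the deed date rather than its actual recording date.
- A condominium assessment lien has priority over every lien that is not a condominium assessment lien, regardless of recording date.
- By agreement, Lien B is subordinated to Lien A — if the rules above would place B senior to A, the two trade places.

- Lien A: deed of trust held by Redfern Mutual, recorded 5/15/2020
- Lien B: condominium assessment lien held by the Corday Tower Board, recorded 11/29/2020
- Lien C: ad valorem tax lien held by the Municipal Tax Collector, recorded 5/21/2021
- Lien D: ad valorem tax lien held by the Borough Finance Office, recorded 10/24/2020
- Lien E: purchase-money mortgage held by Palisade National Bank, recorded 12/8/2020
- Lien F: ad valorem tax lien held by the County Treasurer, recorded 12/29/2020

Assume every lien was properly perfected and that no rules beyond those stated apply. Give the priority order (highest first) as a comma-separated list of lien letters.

Effective dates after the stated exceptions: E was recorded 28 days after the deed, outside the 10-day window, so it keeps its recording date.
B, as a condominium assessment lien, has superpriority and ranks first.
The other liens, earliest effective date first: A (5/15/2020), D (10/24/2020), E (12/8/2020), F (12/29/2020), C (5/21/2021).
The subordination applies — B was senior to A — so B and A swap.

A, B, D, E, F, C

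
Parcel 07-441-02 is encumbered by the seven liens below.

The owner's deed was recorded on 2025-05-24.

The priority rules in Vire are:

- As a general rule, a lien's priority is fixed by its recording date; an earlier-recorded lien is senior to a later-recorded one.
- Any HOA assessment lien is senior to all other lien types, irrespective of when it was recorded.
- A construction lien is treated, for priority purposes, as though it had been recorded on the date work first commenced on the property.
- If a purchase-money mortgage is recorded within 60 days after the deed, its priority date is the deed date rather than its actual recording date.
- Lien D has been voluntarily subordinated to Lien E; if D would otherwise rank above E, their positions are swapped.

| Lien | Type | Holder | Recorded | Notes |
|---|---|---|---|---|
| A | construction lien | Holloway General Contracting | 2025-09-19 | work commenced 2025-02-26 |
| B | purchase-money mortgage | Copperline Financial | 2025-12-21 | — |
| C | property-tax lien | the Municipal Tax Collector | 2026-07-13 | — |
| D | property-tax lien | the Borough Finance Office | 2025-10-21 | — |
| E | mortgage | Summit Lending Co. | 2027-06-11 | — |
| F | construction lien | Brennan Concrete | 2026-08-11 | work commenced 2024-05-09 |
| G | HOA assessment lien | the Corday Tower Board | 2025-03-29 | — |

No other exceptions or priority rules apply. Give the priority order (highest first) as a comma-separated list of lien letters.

G, F, A, E, B, C, D

Adjusting effective dates: A is treated as recorded 2025-02-26, the work-commencement date; B was recorded 211 days after the deed, outside the 60-day window, so it keeps its recording date; F is treated as recorded 2024-05-09, the work-commencement date.
G is an HOA assessment lien, so it outranks all other liens regardless of date.
Ordering the rest by effective date: F (2024-05-09), A (2025-02-26), D (2025-10-21), B (2025-12-21), C (2026-07-13), E (2027-06-11).
Because D would otherwise rank above E, the subordination swaps them.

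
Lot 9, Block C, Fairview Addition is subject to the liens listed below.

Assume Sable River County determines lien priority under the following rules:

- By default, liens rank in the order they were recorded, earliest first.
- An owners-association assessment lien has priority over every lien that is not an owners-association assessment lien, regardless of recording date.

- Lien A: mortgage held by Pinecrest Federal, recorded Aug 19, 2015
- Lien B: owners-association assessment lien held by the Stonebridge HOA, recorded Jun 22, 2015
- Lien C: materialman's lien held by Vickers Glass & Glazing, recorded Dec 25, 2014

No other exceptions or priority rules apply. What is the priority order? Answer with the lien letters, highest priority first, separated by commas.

B, C, A

B is an owners-association assessment lien, so it outranks all other liens regardless of date.
Remaining liens by effective date: C (Dec 25, 2014), A (Aug 19, 2015).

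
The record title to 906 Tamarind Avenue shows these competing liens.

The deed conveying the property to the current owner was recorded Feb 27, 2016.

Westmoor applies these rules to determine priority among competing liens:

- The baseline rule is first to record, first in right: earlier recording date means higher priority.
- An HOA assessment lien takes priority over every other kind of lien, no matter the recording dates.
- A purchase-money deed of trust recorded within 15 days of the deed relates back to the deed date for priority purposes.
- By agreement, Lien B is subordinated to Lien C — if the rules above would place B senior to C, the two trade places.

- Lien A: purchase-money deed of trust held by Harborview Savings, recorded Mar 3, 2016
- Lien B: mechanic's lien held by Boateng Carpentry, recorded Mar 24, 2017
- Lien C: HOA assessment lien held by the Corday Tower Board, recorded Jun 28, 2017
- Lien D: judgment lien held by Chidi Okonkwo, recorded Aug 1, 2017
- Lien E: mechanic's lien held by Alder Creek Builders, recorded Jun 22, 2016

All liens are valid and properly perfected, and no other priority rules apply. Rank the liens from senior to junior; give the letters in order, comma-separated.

First, effective dates: A was recorded within the 15-day window, so its effective date is the deed date Feb 27, 2016.
C, as an HOA assessment lien, has superpriority and ranks first.
The other liens, earliest effective date first: A (Feb 27, 2016), E (Jun 22, 2016), B (Mar 24, 2017), D (Aug 1, 2017).
B already ranks below C; the subordination has no effect.

C, A, E, B, D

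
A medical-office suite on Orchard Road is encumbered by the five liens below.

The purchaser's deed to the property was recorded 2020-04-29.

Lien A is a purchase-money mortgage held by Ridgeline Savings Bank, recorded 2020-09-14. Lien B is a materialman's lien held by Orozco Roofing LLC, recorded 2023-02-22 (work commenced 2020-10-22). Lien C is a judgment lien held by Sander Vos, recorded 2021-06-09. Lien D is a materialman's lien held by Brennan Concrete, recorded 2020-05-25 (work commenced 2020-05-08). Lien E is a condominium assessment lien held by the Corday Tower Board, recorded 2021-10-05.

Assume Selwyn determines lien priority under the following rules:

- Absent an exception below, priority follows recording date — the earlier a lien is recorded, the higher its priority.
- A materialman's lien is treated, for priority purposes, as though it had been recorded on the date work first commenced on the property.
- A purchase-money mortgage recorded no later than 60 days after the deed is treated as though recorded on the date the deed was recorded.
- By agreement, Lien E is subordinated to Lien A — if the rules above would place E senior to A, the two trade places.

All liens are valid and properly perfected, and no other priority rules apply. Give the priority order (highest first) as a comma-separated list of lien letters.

Adjusting effective dates: A was recorded 138 days after the deed, outside the 60-day window, so it keeps its recording date; B's effective date is 2020-10-22, when work began; D is treated as recorded 2020-05-08, the work-commencement date.
Ordering by effective date: D (2020-05-08), A (2020-09-14), B (2020-10-22), C (2021-06-09), E (2021-10-05).
E is already junior to A, so the subordination agreement changes nothing.

D, A, B, C, E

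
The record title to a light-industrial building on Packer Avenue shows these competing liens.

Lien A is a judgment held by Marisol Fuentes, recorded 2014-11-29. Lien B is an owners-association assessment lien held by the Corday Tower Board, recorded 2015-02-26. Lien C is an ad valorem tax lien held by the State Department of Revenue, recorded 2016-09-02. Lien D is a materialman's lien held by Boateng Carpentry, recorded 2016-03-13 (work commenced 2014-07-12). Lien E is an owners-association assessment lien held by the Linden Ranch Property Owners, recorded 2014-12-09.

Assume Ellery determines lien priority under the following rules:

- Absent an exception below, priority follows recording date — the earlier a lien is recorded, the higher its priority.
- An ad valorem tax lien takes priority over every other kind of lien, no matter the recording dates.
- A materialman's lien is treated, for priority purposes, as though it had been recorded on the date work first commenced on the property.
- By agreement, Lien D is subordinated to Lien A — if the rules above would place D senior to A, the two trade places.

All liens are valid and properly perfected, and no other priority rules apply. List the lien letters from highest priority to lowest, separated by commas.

C, A, D, E, B

First, effective dates: D relates back to 2014-07-12 (work commenced).
As an ad valorem tax lien, C is senior to every other lien.
The other liens, earliest effective date first: D (2014-07-12), A (2014-11-29), E (2014-12-09), B (2015-02-26).
D is senior to A before the subordination, so the two trade places.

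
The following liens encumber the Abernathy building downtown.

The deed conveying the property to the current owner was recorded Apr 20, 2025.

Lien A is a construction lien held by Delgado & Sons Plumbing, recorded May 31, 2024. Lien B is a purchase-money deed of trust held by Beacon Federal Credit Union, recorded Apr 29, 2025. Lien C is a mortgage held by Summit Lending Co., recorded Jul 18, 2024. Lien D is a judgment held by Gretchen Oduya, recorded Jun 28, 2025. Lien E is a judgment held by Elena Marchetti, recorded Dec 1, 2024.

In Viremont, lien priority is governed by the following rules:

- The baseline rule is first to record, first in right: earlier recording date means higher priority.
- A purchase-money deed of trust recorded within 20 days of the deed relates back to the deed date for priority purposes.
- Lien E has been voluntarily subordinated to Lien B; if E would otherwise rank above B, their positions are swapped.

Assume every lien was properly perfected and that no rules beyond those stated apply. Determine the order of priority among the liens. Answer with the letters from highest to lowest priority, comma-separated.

Effective dates: B was recorded within the 20-day window, so its effective date is the deed date Apr 20, 2025.
By effective date: A (May 31, 2024), C (Jul 18, 2024), E (Dec 1, 2024), B (Apr 20, 2025), D (Jun 28, 2025).
The subordination applies — E was senior to B — so E and B swap.

A, C, B, E, D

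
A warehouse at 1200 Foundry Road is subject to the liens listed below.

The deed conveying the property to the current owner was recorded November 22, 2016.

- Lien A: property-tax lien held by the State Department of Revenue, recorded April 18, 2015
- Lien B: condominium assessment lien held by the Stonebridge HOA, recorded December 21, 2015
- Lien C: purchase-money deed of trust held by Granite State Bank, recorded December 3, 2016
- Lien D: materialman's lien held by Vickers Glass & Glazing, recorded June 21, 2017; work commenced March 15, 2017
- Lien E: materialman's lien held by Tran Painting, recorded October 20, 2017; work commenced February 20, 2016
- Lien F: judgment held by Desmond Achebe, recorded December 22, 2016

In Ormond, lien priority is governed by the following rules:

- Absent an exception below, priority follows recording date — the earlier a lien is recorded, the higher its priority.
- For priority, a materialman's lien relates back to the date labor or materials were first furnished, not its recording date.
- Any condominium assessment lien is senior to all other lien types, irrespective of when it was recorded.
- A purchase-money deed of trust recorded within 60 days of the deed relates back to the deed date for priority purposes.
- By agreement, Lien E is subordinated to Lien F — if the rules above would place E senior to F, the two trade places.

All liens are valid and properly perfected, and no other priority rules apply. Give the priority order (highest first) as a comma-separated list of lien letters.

B, A, F, C, E, D

Effective dates after the stated exceptions: C relates back to the deed date November 22, 2016; D is treated as recorded March 15, 2017, the work-commencement date; E relates back to February 20, 2016 (work commenced).
B, as a condominium assessment lien, has superpriority and ranks first.
Among the remaining liens, by effective date: A (April 18, 2015), E (February 20, 2016), C (November 22, 2016), F (December 22, 2016), D (March 15, 2017).
E would otherwise be senior to F, so under the subordination agreement E and F exchange positions.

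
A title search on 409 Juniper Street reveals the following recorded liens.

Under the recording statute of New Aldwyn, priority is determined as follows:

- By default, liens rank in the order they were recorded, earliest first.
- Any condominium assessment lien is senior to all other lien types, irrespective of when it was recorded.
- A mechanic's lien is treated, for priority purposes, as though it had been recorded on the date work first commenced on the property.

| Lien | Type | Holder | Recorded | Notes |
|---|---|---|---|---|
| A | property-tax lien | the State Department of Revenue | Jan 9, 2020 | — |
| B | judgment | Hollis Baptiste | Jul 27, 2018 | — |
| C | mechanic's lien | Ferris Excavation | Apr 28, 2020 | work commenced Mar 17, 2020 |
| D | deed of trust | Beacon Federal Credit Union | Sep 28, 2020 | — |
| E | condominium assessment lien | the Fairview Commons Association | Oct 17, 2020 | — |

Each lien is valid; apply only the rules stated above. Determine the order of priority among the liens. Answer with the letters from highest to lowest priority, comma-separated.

E, B, A, C, D

Effective dates: C relates back to Mar 17, 2020 (work commenced).
E is a condominium assessment lien, so it outranks all other liens regardless of date.
Ordering the rest by effective date: B (Jul 27, 2018), A (Jan 9, 2020), C (Mar 17, 2020), D (Sep 28, 2020).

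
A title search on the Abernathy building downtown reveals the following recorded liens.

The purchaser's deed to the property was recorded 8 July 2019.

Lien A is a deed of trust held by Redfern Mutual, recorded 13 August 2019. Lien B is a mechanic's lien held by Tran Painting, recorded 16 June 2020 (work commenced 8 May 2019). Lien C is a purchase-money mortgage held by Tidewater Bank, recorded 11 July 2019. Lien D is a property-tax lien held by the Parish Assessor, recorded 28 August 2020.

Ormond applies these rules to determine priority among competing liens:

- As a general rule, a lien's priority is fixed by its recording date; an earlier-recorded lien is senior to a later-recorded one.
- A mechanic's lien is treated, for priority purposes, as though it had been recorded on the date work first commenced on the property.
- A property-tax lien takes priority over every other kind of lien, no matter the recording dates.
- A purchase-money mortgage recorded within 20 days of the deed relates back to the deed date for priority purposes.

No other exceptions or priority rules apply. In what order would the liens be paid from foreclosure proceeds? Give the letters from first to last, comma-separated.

D, B, C, A

Effective dates: B's effective date is 8 May 2019, when work began; C was recorded within the 20-day window, so its effective date is the deed date 8 July 2019.
D is a property-tax lien and takes priority over every other lien.
Ordering the rest by effective date: B (8 May 2019), C (8 July 2019), A (13 August 2019).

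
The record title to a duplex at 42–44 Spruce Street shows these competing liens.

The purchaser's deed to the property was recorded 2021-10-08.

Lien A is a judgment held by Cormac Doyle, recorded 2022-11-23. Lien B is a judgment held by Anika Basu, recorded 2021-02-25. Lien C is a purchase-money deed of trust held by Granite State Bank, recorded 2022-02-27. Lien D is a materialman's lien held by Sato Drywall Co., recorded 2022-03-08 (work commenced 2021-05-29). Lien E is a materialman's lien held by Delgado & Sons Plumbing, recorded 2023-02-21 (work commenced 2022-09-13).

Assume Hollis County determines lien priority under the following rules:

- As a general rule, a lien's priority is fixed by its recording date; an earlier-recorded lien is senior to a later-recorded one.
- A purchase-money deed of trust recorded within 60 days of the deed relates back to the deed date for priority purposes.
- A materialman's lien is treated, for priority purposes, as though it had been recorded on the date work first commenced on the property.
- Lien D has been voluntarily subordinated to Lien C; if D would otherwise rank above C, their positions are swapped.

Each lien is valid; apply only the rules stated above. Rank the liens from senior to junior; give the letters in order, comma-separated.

B, C, D, E, A

First, effective dates: C was recorded 142 days after the deed — beyond 60 days — so no relation-back applies; D is treated as recorded 2021-05-29, the work-commencement date; E is treated as recorded 2022-09-13, the work-commencement date.
Sorted by effective date: B (2021-02-25), D (2021-05-29), C (2022-02-27), E (2022-09-13), A (2022-11-23).
D would otherwise be senior to C, so under the subordination agreement D and C exchange positions.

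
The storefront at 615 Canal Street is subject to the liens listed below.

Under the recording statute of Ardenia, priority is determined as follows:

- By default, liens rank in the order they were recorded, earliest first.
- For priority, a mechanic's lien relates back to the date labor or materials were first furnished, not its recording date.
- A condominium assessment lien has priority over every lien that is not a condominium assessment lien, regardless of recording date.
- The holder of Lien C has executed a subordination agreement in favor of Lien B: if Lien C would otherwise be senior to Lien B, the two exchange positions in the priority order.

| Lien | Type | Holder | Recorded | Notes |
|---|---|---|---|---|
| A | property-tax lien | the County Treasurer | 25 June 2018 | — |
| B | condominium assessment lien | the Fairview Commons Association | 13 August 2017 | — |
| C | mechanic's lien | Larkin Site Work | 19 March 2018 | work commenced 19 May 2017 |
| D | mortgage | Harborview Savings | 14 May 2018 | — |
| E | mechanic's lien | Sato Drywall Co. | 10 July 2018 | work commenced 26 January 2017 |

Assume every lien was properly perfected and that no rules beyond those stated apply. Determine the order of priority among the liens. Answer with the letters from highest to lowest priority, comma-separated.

B, E, C, D, A

Adjusting effective dates: C relates back to 19 May 2017 (work commenced); E's effective date is 26 January 2017, when work began.
B is a condominium assessment lien, so it outranks all other liens regardless of date.
Remaining liens by effective date: E (26 January 2017), C (19 May 2017), D (14 May 2018), A (25 June 2018).
C is already junior to B, so the subordination agreement changes nothing.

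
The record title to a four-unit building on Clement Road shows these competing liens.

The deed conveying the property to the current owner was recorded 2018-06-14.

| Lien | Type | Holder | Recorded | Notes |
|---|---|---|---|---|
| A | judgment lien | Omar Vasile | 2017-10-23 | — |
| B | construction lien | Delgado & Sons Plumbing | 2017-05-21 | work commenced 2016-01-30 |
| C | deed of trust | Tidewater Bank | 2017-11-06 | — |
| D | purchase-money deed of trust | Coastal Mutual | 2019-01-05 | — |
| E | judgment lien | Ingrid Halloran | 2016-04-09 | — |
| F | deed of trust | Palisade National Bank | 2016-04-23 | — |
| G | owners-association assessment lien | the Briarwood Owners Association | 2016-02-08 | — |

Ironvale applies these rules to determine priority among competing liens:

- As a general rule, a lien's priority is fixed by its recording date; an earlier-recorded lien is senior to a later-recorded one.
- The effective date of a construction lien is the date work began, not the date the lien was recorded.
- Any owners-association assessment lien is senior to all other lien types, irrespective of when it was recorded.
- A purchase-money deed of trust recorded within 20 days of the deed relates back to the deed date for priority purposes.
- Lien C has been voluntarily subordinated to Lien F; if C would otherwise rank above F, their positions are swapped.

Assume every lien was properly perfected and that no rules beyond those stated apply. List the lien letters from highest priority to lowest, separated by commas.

Adjusting effective dates: B relates back to 2016-01-30 (work commenced); D was recorded 205 days after the deed, outside the 20-day window, so it keeps its recording date.
As an owners-association assessment lien, G is senior to every other lien.
Ordering the rest by effective date: B (2016-01-30), E (2016-04-09), F (2016-04-23), A (2017-10-23), C (2017-11-06), D (2019-01-05).
C is already junior to F, so the subordination agreement changes nothing.

G, B, E, F, A, C, D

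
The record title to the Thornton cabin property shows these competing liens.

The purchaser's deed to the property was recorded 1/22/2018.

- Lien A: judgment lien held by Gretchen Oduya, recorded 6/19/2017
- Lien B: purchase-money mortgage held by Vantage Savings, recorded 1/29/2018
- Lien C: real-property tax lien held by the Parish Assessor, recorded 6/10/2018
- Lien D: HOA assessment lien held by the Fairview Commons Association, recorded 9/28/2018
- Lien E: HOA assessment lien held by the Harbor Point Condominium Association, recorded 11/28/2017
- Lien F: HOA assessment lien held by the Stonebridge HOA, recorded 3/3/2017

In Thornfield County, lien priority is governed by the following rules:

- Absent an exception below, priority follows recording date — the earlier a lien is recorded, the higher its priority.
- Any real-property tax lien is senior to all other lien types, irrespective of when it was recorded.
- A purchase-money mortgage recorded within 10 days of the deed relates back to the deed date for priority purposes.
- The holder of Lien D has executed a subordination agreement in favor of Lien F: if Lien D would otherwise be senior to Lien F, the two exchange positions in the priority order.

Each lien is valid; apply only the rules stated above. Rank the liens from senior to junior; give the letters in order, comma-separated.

C, F, A, E, B, D

Effective dates: B's effective date is the deed date, 1/22/2018.
C is a real-property tax lien and takes priority over every other lien.
The other liens, earliest effective date first: F (3/3/2017), A (6/19/2017), E (11/28/2017), B (1/22/2018), D (9/28/2018).
Since D is not senior to F, the subordination leaves the order unchanged.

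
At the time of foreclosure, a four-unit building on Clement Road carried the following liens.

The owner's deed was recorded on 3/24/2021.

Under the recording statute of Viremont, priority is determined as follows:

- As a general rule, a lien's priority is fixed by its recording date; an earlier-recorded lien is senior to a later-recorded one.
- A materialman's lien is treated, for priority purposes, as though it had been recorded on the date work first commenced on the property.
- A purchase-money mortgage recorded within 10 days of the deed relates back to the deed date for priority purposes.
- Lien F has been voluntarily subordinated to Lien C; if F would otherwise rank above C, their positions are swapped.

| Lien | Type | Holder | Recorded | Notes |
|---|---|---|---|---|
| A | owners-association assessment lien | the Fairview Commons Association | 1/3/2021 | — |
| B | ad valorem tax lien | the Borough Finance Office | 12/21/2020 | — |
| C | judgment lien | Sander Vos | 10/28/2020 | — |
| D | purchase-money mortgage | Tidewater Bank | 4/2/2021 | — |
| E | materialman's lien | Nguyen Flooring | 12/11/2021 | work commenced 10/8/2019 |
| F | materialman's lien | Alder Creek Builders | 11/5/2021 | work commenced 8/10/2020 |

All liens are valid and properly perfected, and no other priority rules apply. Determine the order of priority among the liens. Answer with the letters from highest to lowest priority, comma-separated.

E, C, F, B, A, D

Adjusting effective dates: D relates back to the deed date 3/24/2021; E's effective date is 10/8/2019, when work began; F is treated as recorded 8/10/2020, the work-commencement date.
By effective date: E (10/8/2019), F (8/10/2020), C (10/28/2020), B (12/21/2020), A (1/3/2021), D (3/24/2021).
F would otherwise be senior to C, so under the subordination agreement F and C exchange positions.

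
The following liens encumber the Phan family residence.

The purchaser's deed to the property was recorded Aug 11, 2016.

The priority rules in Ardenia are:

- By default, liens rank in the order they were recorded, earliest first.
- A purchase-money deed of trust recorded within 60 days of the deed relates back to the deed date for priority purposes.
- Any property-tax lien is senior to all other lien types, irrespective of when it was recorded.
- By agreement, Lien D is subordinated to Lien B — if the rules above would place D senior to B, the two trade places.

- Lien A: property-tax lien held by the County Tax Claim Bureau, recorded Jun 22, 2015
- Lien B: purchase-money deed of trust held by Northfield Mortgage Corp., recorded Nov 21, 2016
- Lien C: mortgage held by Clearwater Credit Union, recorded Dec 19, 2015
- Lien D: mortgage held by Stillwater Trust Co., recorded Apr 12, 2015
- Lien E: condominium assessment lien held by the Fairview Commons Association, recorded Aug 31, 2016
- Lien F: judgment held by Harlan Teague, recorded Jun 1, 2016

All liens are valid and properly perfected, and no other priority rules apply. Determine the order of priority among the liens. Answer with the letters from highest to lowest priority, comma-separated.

Adjusting effective dates: B was recorded 102 days after the deed — beyond 60 days — so no relation-back applies.
A, as a property-tax lien, has superpriority and ranks first.
The other liens, earliest effective date first: D (Apr 12, 2015), C (Dec 19, 2015), F (Jun 1, 2016), E (Aug 31, 2016), B (Nov 21, 2016).
Because D would otherwise rank above B, the subordination swaps them.

A, B, C, F, E, D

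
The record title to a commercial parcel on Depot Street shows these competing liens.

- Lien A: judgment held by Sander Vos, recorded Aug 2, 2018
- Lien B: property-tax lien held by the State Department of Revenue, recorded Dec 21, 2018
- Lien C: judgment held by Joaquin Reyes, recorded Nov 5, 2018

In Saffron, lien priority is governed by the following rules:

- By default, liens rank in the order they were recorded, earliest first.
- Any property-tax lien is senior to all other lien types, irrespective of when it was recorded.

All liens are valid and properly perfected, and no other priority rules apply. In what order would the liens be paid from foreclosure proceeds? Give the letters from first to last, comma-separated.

B, A, C

As a property-tax lien, B is senior to every other lien.
Among the remaining liens, by effective date: A (Aug 2, 2018), C (Nov 5, 2018).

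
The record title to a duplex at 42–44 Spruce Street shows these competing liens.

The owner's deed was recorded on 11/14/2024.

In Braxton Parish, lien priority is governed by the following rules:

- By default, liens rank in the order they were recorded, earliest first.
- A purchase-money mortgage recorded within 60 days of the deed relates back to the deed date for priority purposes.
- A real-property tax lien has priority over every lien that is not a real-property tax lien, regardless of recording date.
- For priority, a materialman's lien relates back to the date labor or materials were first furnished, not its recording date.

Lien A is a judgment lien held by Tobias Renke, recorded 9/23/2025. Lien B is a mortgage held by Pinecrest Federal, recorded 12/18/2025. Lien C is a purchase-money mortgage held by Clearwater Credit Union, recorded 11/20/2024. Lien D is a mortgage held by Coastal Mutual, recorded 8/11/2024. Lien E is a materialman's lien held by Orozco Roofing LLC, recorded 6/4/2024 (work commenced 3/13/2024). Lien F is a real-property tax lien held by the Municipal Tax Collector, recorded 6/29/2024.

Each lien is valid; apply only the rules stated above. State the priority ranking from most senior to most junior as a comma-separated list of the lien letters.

Effective dates: C relates back to the deed date 11/14/2024; E relates back to 3/13/2024 (work commenced).
F, as a real-property tax lien, has superpriority and ranks first.
Among the remaining liens, by effective date: E (3/13/2024), D (8/11/2024), C (11/14/2024), A (9/23/2025), B (12/18/2025).

F, E, D, C, A, B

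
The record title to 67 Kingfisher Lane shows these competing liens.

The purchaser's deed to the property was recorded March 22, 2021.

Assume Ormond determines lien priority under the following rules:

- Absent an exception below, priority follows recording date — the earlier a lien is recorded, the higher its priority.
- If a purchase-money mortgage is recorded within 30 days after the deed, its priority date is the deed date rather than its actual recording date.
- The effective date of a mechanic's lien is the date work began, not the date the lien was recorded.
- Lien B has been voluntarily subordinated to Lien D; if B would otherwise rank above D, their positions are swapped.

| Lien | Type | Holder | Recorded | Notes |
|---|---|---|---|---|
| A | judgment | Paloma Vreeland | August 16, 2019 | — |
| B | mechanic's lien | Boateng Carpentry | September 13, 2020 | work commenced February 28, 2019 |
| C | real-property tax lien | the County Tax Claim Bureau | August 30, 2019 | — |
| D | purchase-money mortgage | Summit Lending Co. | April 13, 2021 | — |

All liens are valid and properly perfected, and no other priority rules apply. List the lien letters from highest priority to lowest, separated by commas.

Effective dates: B's effective date is February 28, 2019, when work began; D was recorded within the 30-day window, so its effective date is the deed date March 22, 2021.
Sorted by effective date: B (February 28, 2019), A (August 16, 2019), C (August 30, 2019), D (March 22, 2021).
B is senior to D before the subordination, so the two trade places.

D, A, C, B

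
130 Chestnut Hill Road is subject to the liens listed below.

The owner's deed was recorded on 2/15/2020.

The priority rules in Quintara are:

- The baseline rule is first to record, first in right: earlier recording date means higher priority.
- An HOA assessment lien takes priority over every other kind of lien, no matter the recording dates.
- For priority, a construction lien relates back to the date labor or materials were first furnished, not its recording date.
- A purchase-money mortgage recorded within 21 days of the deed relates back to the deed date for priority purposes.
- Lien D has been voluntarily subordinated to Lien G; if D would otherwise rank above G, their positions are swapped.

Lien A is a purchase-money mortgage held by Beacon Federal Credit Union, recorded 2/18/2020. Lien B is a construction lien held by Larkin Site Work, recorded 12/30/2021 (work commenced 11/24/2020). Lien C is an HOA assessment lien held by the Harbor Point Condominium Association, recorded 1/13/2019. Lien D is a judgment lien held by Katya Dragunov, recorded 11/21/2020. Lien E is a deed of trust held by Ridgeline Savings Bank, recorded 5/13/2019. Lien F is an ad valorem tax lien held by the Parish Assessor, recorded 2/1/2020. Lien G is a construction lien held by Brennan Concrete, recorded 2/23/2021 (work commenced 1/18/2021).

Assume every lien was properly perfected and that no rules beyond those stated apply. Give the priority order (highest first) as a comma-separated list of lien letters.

Effective dates: A relates back to the deed date 2/15/2020; B's effective date is 11/24/2020, when work began; G is treated as recorded 1/18/2021, the work-commencement date.
C, as an HOA assessment lien, has superpriority and ranks first.
The other liens, earliest effective date first: E (5/13/2019), F (2/1/2020), A (2/15/2020), D (11/21/2020), B (11/24/2020), G (1/18/2021).
D would otherwise be senior to G, so under the subordination agreement D and G exchange positions.

C, E, F, A, G, B, D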